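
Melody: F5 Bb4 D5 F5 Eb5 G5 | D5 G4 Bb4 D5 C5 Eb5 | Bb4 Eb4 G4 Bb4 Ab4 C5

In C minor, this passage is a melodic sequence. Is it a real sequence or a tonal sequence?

tonal

Every note is diatonic to C minor.
Cell 1 has +4 semitones from note 2 to 3, but cell 2 has +3 — the interval quality changes while the contour stays the same, which is the hallmark of a tonal sequence.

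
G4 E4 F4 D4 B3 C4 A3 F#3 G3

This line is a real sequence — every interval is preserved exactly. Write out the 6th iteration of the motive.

F#2 D#2 E2

With a 3-note motive the entries are G4, D4, A3, each down a 4th from the previous.
Extending down a 4th: E3 → B2 → F#2.
So cell 6 is F#2 D#2 E2.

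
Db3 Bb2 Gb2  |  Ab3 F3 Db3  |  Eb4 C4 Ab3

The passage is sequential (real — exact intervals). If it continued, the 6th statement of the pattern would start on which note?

Unit = 3 notes; the statements start on Db3, Ab3, Eb4, moving up a 5th each time.
Extending the heads up a 5th: Bb4 → F5 → C6.

C6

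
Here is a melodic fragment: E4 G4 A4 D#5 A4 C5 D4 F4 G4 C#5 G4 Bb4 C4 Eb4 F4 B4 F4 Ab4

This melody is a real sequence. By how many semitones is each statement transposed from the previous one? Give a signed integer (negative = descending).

-2

The 6-note cells begin on E4, D4, C4 — each down a 2nd from the last.
E4 to D4 spans -2 semitones.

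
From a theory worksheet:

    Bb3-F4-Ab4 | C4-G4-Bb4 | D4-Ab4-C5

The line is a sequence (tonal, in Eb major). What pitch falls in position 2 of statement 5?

C5

With 3-note cells, note 2 of each statement runs F4, G4, Ab4.
Each moves up a 2nd. Continuing: Bb4 → C5.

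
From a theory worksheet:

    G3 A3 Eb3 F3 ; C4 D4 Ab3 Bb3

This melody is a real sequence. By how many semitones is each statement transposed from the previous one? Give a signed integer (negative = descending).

5

Unit = 4 notes; the statements start on G3, C4, moving up a 4th each time.
G3→C4 is 60 − 55 = 5 semitones.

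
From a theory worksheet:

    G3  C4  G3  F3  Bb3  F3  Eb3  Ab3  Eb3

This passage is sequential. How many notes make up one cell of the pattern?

There are 9 notes; a 3-note unit gives 3 cells:
G3 C4 G3 | F3 Bb3 F3 | Eb3 Ab3 Eb3
That's a consistent down a 2nd shift per cell, and no other grouping gives one.

3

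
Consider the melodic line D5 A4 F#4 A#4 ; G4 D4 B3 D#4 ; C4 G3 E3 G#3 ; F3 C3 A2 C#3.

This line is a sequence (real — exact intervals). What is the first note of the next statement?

Taking 4-note groups, the heads are D5, G4, C4, F3: the pattern moves down a 5th.
One more step down a 5th gives Bb2.

Bb2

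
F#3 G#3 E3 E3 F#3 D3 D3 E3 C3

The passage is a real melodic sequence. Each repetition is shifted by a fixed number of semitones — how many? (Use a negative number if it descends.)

-2

With a 3-note motive the entries are F#3, E3, D3, each down a 2nd from the previous.
F#3 to E3 spans -2 semitones.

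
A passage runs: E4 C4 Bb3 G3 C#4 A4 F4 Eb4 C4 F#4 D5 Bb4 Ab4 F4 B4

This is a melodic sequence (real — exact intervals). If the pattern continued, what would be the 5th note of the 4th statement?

E5

With 5-note cells, note 5 of each statement runs C#4, F#4, B4.
From B4, up a 4th gives E5.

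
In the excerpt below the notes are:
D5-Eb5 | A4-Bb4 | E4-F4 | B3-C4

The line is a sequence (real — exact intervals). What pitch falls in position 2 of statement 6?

D3

With 2-note cells, note 2 of each statement runs Eb5, Bb4, F4, C4.
Extending down a 4th: G3 → D3.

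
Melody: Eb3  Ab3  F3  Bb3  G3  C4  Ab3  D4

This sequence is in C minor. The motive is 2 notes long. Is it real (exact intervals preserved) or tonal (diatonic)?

Every note is diatonic to C minor.
Cell 1 has +5 semitones from note 1 to 2, but cell 4 has +6 — the interval quality changes while the contour stays the same, which is the hallmark of a tonal sequence.

tonal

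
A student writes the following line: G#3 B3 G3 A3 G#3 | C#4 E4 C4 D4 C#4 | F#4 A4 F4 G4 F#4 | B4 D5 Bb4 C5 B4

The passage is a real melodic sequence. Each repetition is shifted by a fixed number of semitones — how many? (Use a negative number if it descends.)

The 5-note cells begin on G#3, C#4, F#4, B4 — each up a 4th from the last.
G#3 to C#4 spans +5 semitones.

5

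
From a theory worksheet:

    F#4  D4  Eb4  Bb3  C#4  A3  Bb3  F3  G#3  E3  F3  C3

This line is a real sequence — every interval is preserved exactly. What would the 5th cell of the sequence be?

A#2 F#2 G2 D2

Unit = 4 notes; the statements start on F#4, C#4, G#3, moving down a 4th each time.
Carrying on: D#3 → A#2.
Statement 5 starts on A#2 and keeps the same exact contour: A#2 F#2 G2 D2.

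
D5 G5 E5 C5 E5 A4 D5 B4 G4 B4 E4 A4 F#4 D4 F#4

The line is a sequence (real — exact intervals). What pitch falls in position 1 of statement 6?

C#3

Grouping in 5s, the 1st note of each cell is D5, A4, E4.
Carrying that down a 4th forward: B3 → F#3 → C#3.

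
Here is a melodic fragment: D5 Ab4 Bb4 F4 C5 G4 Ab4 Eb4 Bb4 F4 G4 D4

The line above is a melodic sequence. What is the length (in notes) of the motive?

12 notes total. Splitting into 3 groups of 4:
D5 Ab4 Bb4 F4 | C5 G4 Ab4 Eb4 | Bb4 F4 G4 D4
Each cell is the previous one down a 2nd — so the unit is 4 notes.

4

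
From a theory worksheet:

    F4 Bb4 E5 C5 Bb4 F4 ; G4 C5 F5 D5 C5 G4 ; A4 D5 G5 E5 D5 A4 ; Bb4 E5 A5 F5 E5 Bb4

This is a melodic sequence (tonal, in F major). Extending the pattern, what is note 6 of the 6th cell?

The unit is 6 notes. Position-6 pitches of the 4 shown cells: F4, G4, A4, Bb4.
Carrying that up a 2nd forward: C5 → D5.

D5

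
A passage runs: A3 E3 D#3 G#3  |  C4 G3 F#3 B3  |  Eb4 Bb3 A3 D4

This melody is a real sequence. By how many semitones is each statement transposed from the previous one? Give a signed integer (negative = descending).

Taking 4-note groups, the heads are A3, C4, Eb4: the pattern moves up a 3rd.
Counting half-steps from A3 to C4: 3.

3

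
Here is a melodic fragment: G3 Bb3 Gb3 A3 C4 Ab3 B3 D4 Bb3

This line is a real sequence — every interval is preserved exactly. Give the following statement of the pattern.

Taking 3-note groups, the heads are G3, A3, B3: the pattern moves up a 2nd.
So cell 4 is C#4 E4 C4.

C#4 E4 C4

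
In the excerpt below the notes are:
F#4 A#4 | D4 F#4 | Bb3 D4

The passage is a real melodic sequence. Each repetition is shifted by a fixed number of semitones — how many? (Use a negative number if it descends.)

The 2-note cells begin on F#4, D4, Bb3 — each down a 3rd from the last.
F#4→D4 is 62 − 66 = -4 semitones.

-4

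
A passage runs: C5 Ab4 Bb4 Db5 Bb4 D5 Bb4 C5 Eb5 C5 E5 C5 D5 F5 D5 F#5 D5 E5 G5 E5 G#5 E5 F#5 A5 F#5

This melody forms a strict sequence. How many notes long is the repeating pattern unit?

5

25 notes total. Splitting into 5 groups of 5:
C5 Ab4 Bb4 Db5 Bb4 | D5 Bb4 C5 Eb5 C5 | E5 C5 D5 F5 D5 | F#5 D5 E5 G5 E5 | G#5 E5 F#5 A5 F#5
That's a consistent up a 2nd shift per cell, and no other grouping gives one.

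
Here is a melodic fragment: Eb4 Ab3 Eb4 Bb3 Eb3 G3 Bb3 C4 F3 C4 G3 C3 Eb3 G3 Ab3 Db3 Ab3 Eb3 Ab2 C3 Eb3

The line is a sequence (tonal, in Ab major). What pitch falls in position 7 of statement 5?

Ab2

Grouping in 7s, the 7th note of each cell is Bb3, G3, Eb3.
Extending down a 3rd: C3 → Ab2.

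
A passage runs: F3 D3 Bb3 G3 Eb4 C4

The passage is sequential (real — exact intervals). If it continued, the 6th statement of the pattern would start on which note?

With a 2-note motive the entries are F3, Bb3, Eb4, each up a 4th from the previous.
Continuing: Ab4 → Db5 → Gb5. Statement 6 starts on Gb5.

Gb5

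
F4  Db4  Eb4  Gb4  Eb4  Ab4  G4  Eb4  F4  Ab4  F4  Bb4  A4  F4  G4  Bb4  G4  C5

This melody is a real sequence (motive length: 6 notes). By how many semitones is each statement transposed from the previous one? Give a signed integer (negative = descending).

Unit = 6 notes; the statements start on F4, G4, A4, moving up a 2nd each time.
F4→G4 is 67 − 65 = 2 semitones.

2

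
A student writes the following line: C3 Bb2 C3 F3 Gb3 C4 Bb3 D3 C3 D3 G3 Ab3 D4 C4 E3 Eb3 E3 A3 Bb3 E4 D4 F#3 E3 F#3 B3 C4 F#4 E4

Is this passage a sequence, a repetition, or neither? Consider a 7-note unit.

Note 2 of cell 3 is Eb3; if this were a sequence it would be D3. No unit length gives a consistent transposition pattern.

neither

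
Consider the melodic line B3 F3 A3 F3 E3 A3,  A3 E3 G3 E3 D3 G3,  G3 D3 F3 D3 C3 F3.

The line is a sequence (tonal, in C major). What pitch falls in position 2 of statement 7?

G2

With 6-note cells, note 2 of each statement runs F3, E3, D3.
Each moves down a 2nd. Continuing: C3 → B2 → A2 → G2.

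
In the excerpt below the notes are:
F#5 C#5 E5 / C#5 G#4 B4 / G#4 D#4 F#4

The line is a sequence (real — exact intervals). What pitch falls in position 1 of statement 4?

Grouping in 3s, the 1st note of each cell is F#5, C#5, G#4.
One more down a 4th gives D#4.

D#4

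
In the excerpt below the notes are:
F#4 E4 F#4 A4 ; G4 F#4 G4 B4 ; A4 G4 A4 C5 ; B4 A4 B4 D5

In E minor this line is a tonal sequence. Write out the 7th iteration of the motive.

E5 D5 E5 G5

The 4-note cells begin on F#4, G4, A4, B4 — each up a 2nd from the last.
Extending up a 2nd: C5 → D5 → E5.
Statement 7 starts on E5 and keeps the same diatonic contour: E5 D5 E5 G5.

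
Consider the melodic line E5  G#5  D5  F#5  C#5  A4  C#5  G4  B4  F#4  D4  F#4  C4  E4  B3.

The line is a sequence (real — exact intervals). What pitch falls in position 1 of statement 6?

F2

With 5-note cells, note 1 of each statement runs E5, A4, D4.
Extending down a 5th: G3 → C3 → F2.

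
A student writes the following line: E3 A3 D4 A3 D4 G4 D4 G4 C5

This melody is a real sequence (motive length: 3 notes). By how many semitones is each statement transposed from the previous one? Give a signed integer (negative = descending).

5

Unit = 3 notes; the statements start on E3, A3, D4, moving up a 4th each time.
E3 to A3 spans +5 semitones.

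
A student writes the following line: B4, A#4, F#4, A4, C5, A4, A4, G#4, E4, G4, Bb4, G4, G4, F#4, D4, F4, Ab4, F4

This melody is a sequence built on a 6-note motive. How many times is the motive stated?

3

18 notes in groups of 6 gives 18/6 = 3 statements.
Starts: B4, A4, G4 — each down a 2nd.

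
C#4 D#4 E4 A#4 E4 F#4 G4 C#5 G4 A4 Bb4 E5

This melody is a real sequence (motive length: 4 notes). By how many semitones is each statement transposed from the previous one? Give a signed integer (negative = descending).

Unit = 4 notes; the statements start on C#4, E4, G4, moving up a 3rd each time.
Counting half-steps from C#4 to E4: 3.

3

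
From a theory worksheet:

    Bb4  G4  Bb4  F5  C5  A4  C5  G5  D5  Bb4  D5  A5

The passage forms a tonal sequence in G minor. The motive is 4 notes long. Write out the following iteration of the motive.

Eb5 C5 Eb5 Bb5

Taking 4-note groups, the heads are Bb4, C5, D5: the pattern moves up a 2nd.
From Eb5 the diatonic shape gives Eb5 C5 Eb5 Bb5.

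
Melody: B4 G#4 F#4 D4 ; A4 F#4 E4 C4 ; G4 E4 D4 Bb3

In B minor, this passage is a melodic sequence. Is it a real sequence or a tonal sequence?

Each cell has the same semitone pattern (-3, -2, -4) — intervals are preserved exactly.
And G#4 lies outside B minor, so the sequence is real rather than tonal.

real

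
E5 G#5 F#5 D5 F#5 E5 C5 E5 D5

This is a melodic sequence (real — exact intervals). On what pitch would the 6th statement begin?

Gb4

Taking 3-note groups, the heads are E5, D5, C5: the pattern moves down a 2nd.
Continuing: Bb4 → Ab4 → Gb4. Statement 6 starts on Gb4.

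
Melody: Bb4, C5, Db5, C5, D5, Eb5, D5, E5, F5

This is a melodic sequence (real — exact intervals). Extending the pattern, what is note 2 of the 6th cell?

A#5

Grouping in 3s, the 2nd note of each cell is C5, D5, E5.
Carrying that up a 2nd forward: F#5 → G#5 → A#5.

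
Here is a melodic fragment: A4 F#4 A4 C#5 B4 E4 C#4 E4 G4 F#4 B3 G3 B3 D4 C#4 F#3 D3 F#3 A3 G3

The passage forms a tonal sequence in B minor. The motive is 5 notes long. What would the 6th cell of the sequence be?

G2 E2 G2 B2 A2

Taking 5-note groups, the heads are A4, E4, B3, F#3: the pattern moves down a 4th.
Continuing the starts: C#3 → G2.
From G2 the diatonic shape gives G2 E2 G2 B2 A2.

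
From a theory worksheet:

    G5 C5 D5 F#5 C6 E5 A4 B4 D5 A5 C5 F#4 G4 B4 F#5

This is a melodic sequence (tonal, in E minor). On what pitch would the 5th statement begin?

F#4

The 5-note cells begin on G5, E5, C5 — each down a 3rd from the last.
Continuing: A4 → F#4. Statement 5 starts on F#4.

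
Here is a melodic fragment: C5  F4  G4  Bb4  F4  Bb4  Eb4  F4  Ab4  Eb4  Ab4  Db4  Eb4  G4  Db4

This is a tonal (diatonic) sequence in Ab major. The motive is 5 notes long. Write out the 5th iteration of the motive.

F4 Bb3 C4 Eb4 Bb3

Unit = 5 notes; the statements start on C5, Bb4, Ab4, moving down a 2nd each time.
Carrying on: G4 → F4.
Statement 5 starts on F4 and keeps the same diatonic contour: F4 Bb3 C4 Eb4 Bb3.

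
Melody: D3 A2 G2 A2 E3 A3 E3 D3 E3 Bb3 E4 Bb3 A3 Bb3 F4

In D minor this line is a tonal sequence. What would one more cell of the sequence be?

The 5-note cells begin on D3, A3, E4 — each up a 5th from the last.
From Bb4 the diatonic shape gives Bb4 F4 E4 F4 C5.

Bb4 F4 E4 F4 C5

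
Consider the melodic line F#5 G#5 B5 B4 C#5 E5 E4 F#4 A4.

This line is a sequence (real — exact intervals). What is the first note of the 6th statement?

With a 3-note motive the entries are F#5, B4, E4, each down a 5th from the previous.
Extending the heads down a 5th: A3 → D3 → G2.

G2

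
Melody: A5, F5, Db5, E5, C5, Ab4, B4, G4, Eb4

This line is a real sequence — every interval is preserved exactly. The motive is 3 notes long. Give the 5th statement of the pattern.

Taking 3-note groups, the heads are A5, E5, B4: the pattern moves down a 4th.
Continuing the starts: F#4 → C#4.
So cell 5 is C#4 A3 F3.

C#4 A3 F3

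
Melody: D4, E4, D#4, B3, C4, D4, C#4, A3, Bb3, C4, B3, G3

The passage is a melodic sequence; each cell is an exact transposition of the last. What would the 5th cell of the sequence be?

Gb3 Ab3 G3 Eb3

With a 4-note motive the entries are D4, C4, Bb3, each down a 2nd from the previous.
Extending down a 2nd: Ab3 → Gb3.
From Gb3 the exact shape gives Gb3 Ab3 G3 Eb3.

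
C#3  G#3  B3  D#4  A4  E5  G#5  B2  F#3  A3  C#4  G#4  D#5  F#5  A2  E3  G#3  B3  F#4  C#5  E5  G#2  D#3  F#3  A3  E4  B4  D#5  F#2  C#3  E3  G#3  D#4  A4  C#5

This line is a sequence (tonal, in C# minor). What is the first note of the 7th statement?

With a 7-note motive the entries are C#3, B2, A2, G#2, F#2, each down a 2nd from the previous.
Extending the heads down a 2nd: E2 → D#2.

D#2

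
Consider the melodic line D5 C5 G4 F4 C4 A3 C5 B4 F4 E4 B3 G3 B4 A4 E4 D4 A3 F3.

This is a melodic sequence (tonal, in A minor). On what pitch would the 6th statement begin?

F4

Taking 6-note groups, the heads are D5, C5, B4: the pattern moves down a 2nd.
Extending the heads down a 2nd: A4 → G4 → F4.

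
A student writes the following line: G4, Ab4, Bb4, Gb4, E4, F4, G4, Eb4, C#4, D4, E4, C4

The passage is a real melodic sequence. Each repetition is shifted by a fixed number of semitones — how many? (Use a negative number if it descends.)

Taking 4-note groups, the heads are G4, E4, C#4: the pattern moves down a 3rd.
G4→E4 is 64 − 67 = -3 semitones.

-3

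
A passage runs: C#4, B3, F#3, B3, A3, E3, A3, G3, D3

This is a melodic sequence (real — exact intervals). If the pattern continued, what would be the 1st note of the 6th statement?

Grouping in 3s, the 1st note of each cell is C#4, B3, A3.
Each moves down a 2nd. Continuing: G3 → F3 → Eb3.

Eb3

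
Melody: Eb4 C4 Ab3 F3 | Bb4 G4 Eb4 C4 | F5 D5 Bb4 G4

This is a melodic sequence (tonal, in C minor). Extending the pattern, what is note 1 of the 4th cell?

C6

The unit is 4 notes. Position-1 pitches of the 3 shown cells: Eb4, Bb4, F5.
From F5, up a 5th gives C6.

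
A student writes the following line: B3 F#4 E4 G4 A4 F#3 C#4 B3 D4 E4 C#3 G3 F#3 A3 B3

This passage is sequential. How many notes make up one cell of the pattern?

There are 15 notes; a 5-note unit gives 3 cells:
B3 F#4 E4 G4 A4 | F#3 C#4 B3 D4 E4 | C#3 G3 F#3 A3 B3
Each cell is the previous one down a 4th — so the unit is 5 notes.

5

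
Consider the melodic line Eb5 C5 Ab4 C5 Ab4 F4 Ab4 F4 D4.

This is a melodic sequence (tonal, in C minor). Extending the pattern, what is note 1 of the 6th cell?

The unit is 3 notes. Position-1 pitches of the 3 shown cells: Eb5, C5, Ab4.
Each moves down a 3rd. Continuing: F4 → D4 → Bb3.

Bb3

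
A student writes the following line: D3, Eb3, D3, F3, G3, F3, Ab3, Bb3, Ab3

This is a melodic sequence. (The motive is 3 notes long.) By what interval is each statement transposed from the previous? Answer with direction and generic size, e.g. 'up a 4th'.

up a 3rd

With a 3-note motive the entries are D3, F3, Ab3, each up a 3rd from the previous.
D3 to F3 is up a 3rd.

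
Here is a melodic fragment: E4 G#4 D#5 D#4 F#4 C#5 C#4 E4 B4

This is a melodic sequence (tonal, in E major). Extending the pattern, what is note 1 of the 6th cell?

Grouping in 3s, the 1st note of each cell is E4, D#4, C#4.
Carrying that down a 2nd forward: B3 → A3 → G#3.

G#3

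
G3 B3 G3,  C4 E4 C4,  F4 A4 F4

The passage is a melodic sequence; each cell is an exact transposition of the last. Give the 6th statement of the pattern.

With a 3-note motive the entries are G3, C4, F4, each up a 4th from the previous.
Continuing the starts: Bb4 → Eb5 → Ab5.
From Ab5 the exact shape gives Ab5 C6 Ab5.

Ab5 C6 Ab5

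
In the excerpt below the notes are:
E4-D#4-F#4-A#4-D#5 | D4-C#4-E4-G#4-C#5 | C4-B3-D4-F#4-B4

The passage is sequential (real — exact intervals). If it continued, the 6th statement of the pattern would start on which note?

With a 5-note motive the entries are E4, D4, C4, each down a 2nd from the previous.
Extending the heads down a 2nd: Bb3 → Ab3 → Gb3.

Gb3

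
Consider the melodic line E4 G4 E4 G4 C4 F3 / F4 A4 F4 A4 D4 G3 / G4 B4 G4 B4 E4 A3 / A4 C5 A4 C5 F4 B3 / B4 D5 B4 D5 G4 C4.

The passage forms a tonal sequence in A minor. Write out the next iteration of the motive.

Unit = 6 notes; the statements start on E4, F4, G4, A4, B4, moving up a 2nd each time.
So cell 6 is C5 E5 C5 E5 A4 D4.

C5 E5 C5 E5 A4 D4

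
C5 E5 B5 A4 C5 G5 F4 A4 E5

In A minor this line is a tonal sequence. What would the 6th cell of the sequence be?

G3 B3 F4

With a 3-note motive the entries are C5, A4, F4, each down a 3rd from the previous.
Carrying on: D4 → B3 → G3.
So cell 6 is G3 B3 F4.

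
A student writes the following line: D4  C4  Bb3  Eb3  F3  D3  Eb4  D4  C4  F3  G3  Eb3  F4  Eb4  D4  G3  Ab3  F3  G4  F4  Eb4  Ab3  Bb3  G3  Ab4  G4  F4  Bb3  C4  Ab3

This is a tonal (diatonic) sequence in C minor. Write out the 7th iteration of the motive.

With a 6-note motive the entries are D4, Eb4, F4, G4, Ab4, each up a 2nd from the previous.
Carrying on: Bb4 → C5.
Statement 7 starts on C5 and keeps the same diatonic contour: C5 Bb4 Ab4 D4 Eb4 C4.

C5 Bb4 Ab4 D4 Eb4 C4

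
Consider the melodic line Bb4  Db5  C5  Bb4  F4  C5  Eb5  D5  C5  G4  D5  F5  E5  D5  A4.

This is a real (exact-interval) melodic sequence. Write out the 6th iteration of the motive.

With a 5-note motive the entries are Bb4, C5, D5, each up a 2nd from the previous.
Continuing the starts: E5 → F#5 → G#5.
From G#5 the exact shape gives G#5 B5 A#5 G#5 D#5.

G#5 B5 A#5 G#5 D#5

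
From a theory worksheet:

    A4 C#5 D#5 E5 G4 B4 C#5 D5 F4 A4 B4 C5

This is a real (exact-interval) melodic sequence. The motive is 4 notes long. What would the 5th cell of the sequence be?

With a 4-note motive the entries are A4, G4, F4, each down a 2nd from the previous.
Continuing the starts: Eb4 → Db4.
So cell 5 is Db4 F4 G4 Ab4.

Db4 F4 G4 Ab4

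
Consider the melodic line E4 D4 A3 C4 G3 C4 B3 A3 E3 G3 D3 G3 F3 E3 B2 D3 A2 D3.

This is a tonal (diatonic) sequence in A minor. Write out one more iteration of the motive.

C3 B2 F2 A2 E2 A2

Taking 6-note groups, the heads are E4, B3, F3: the pattern moves down a 4th.
From C3 the diatonic shape gives C3 B2 F2 A2 E2 A2.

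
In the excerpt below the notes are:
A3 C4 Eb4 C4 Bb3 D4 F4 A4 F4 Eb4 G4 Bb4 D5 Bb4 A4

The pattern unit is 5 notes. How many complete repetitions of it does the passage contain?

3

15 notes in groups of 5 gives 15/5 = 3 statements.
Starts: A3, D4, G4 — each up a 4th.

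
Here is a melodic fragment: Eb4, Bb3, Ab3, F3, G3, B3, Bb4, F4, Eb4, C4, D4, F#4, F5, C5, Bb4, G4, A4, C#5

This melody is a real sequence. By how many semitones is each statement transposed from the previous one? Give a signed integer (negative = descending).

7

The 6-note cells begin on Eb4, Bb4, F5 — each up a 5th from the last.
Eb4 to Bb4 spans +7 semitones.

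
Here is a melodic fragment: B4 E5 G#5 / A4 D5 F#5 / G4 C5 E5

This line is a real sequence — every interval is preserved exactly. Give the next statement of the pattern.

Taking 3-note groups, the heads are B4, A4, G4: the pattern moves down a 2nd.
So cell 4 is F4 Bb4 D5.

F4 Bb4 D5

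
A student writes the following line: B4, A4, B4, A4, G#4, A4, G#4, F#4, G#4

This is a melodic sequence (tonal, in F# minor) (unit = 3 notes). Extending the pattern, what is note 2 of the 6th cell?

C#4

Grouping in 3s, the 2nd note of each cell is A4, G#4, F#4.
Each moves down a 2nd. Continuing: E4 → D4 → C#4.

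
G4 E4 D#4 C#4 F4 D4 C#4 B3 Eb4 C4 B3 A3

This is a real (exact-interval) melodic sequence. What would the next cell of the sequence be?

Taking 4-note groups, the heads are G4, F4, Eb4: the pattern moves down a 2nd.
From Db4 the exact shape gives Db4 Bb3 A3 G3.

Db4 Bb3 A3 G3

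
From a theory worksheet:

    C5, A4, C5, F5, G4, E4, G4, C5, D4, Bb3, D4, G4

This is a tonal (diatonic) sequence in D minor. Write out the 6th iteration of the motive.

Unit = 4 notes; the statements start on C5, G4, D4, moving down a 4th each time.
Carrying on: A3 → E3 → Bb2.
So cell 6 is Bb2 G2 Bb2 E3.

Bb2 G2 Bb2 E3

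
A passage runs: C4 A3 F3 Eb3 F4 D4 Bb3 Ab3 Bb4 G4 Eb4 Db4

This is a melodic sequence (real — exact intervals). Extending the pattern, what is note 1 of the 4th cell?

Eb5

The unit is 4 notes. Position-1 pitches of the 3 shown cells: C4, F4, Bb4.
Each moves up a 4th; the next is Eb5.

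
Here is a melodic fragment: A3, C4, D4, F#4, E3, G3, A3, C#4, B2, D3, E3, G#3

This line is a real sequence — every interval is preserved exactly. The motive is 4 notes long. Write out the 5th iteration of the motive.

Unit = 4 notes; the statements start on A3, E3, B2, moving down a 4th each time.
Continuing the starts: F#2 → C#2.
Statement 5 starts on C#2 and keeps the same exact contour: C#2 E2 F#2 A#2.

C#2 E2 F#2 A#2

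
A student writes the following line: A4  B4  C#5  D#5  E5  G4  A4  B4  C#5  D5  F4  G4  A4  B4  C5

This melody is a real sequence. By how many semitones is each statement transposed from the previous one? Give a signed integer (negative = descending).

-2

Unit = 5 notes; the statements start on A4, G4, F4, moving down a 2nd each time.
A4 to G4 spans -2 semitones.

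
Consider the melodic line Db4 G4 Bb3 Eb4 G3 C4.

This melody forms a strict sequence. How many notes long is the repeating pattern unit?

There are 6 notes; a 2-note unit gives 3 cells:
Db4 G4 | Bb3 Eb4 | G3 C4
Every group is a transposition down a 3rd of the one before; no shorter unit works.

2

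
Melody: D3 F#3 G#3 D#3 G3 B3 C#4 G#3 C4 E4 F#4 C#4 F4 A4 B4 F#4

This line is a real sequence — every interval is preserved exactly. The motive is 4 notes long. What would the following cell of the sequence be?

Unit = 4 notes; the statements start on D3, G3, C4, F4, moving up a 4th each time.
Statement 5 starts on Bb4 and keeps the same exact contour: Bb4 D5 E5 B4.

Bb4 D5 E5 B4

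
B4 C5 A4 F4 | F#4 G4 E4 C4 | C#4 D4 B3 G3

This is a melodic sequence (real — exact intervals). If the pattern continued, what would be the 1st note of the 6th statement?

A#2

The unit is 4 notes. Position-1 pitches of the 3 shown cells: B4, F#4, C#4.
Carrying that down a 4th forward: G#3 → D#3 → A#2.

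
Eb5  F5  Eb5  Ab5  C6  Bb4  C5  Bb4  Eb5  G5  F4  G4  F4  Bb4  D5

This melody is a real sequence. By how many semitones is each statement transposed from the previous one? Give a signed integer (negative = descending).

-5

Taking 5-note groups, the heads are Eb5, Bb4, F4: the pattern moves down a 4th.
Eb5 to Bb4 spans -5 semitones.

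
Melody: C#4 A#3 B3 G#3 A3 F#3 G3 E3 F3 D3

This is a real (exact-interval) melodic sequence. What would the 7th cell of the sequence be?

Db3 Bb2

Unit = 2 notes; the statements start on C#4, B3, A3, G3, F3, moving down a 2nd each time.
Carrying on: Eb3 → Db3.
So cell 7 is Db3 Bb2.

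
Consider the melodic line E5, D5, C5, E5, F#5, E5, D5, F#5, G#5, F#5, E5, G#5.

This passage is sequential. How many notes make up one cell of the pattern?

12 notes total. Splitting into 3 groups of 4:
E5 D5 C5 E5 | F#5 E5 D5 F#5 | G#5 F#5 E5 G#5
Each cell is the previous one up a 2nd — so the unit is 4 notes.

4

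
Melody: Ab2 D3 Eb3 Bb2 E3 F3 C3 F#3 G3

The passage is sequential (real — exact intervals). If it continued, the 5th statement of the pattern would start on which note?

Unit = 3 notes; the statements start on Ab2, Bb2, C3, moving up a 2nd each time.
Continuing: D3 → E3. Statement 5 starts on E3.

E3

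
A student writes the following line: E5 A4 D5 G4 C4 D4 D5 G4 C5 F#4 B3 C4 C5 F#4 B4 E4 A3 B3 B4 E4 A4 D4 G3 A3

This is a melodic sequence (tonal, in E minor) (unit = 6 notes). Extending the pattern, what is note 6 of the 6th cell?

F#3

Grouping in 6s, the 6th note of each cell is D4, C4, B3, A3.
Carrying that down a 2nd forward: G3 → F#3.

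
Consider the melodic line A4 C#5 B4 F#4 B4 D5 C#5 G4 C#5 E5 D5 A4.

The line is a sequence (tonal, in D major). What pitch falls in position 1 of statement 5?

E5

With 4-note cells, note 1 of each statement runs A4, B4, C#5.
Each moves up a 2nd. Continuing: D5 → E5.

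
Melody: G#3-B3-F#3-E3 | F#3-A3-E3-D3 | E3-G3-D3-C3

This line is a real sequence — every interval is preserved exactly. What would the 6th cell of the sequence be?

With a 4-note motive the entries are G#3, F#3, E3, each down a 2nd from the previous.
Extending down a 2nd: D3 → C3 → Bb2.
So cell 6 is Bb2 Db3 Ab2 Gb2.

Bb2 Db3 Ab2 Gb2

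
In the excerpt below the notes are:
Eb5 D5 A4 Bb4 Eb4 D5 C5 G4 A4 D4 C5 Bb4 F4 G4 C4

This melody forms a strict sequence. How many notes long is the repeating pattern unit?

5

15 notes total. Splitting into 3 groups of 5:
Eb5 D5 A4 Bb4 Eb4 | D5 C5 G4 A4 D4 | C5 Bb4 F4 G4 C4
Every group is a transposition down a 2nd of the one before; no shorter unit works.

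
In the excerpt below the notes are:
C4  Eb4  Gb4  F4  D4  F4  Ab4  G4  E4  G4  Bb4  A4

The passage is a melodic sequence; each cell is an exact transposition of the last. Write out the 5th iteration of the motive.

The 4-note cells begin on C4, D4, E4 — each up a 2nd from the last.
Continuing the starts: F#4 → G#4.
From G#4 the exact shape gives G#4 B4 D5 C#5.

G#4 B4 D5 C#5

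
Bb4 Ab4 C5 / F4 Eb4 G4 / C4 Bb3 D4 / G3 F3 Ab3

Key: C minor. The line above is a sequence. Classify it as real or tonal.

tonal

Every note is diatonic to C minor.
Cell 1 has +4 semitones from note 2 to 3, but cell 4 has +3 — the interval quality changes while the contour stays the same, which is the hallmark of a tonal sequence.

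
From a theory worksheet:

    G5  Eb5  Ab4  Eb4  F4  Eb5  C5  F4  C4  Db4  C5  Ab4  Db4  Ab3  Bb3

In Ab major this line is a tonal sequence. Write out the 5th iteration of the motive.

With a 5-note motive the entries are G5, Eb5, C5, each down a 3rd from the previous.
Continuing the starts: Ab4 → F4.
From F4 the diatonic shape gives F4 Db4 G3 Db3 Eb3.

F4 Db4 G3 Db3 Eb3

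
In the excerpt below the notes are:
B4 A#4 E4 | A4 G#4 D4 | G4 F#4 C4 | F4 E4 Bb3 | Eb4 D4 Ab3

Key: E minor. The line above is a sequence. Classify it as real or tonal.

real

Each cell has the same semitone pattern (-1, -6) — intervals are preserved exactly.
And A#4 lies outside E minor, so the sequence is real rather than tonal.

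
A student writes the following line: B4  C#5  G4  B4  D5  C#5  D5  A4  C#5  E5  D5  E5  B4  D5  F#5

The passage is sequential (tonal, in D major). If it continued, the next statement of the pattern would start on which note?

E5

The 5-note cells begin on B4, C#5, D5 — each up a 2nd from the last.
The next head, up a 2nd from D5, is E5.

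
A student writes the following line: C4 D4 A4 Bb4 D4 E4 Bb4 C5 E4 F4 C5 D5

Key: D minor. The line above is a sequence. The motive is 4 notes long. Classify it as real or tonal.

tonal

Every note is diatonic to D minor.
Cell 1 has +7 semitones from note 2 to 3, but cell 2 has +6 — the interval quality changes while the contour stays the same, which is the hallmark of a tonal sequence.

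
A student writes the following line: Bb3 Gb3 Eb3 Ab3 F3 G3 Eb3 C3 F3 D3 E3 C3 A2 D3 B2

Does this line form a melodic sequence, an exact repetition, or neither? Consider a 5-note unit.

Each 5-note cell is the previous one transposed down a 3rd.

sequence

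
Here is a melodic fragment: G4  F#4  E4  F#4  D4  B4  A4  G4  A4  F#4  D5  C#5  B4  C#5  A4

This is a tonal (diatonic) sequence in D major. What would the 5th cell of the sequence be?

Unit = 5 notes; the statements start on G4, B4, D5, moving up a 3rd each time.
Extending up a 3rd: F#5 → A5.
From A5 the diatonic shape gives A5 G5 F#5 G5 E5.

A5 G5 F#5 G5 E5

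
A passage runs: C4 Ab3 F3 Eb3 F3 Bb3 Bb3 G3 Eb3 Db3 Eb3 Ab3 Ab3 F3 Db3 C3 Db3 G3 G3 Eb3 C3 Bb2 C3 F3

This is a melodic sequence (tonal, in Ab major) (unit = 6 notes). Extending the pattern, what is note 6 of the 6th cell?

Db3

Grouping in 6s, the 6th note of each cell is Bb3, Ab3, G3, F3.
Carrying that down a 2nd forward: Eb3 → Db3.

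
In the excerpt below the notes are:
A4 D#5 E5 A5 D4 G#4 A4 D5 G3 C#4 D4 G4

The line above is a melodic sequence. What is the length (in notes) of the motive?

There are 12 notes; a 4-note unit gives 3 cells:
A4 D#5 E5 A5 | D4 G#4 A4 D5 | G3 C#4 D4 G4
Each cell is the previous one down a 5th — so the unit is 4 notes.

4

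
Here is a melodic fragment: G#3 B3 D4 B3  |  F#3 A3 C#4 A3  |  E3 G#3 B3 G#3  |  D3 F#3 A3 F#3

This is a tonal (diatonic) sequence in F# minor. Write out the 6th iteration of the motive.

The 4-note cells begin on G#3, F#3, E3, D3 — each down a 2nd from the last.
Extending down a 2nd: C#3 → B2.
Statement 6 starts on B2 and keeps the same diatonic contour: B2 D3 F#3 D3.

B2 D3 F#3 D3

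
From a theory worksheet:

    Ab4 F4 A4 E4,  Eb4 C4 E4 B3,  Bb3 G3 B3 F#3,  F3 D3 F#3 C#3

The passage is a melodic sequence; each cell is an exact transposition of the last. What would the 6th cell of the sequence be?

Taking 4-note groups, the heads are Ab4, Eb4, Bb3, F3: the pattern moves down a 4th.
Extending down a 4th: C3 → G2.
Statement 6 starts on G2 and keeps the same exact contour: G2 E2 G#2 D#2.

G2 E2 G#2 D#2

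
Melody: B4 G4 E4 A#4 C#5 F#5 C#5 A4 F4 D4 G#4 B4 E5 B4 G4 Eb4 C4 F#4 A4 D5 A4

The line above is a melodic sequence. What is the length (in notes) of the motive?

7

21 notes total. Splitting into 3 groups of 7:
B4 G4 E4 A#4 C#5 F#5 C#5 | A4 F4 D4 G#4 B4 E5 B4 | G4 Eb4 C4 F#4 A4 D5 A4
Each cell is the previous one down a 2nd — so the unit is 7 notes.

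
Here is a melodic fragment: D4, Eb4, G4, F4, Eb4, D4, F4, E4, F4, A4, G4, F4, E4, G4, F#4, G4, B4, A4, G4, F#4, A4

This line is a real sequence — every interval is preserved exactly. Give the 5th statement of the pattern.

Taking 7-note groups, the heads are D4, E4, F#4: the pattern moves up a 2nd.
Carrying on: G#4 → A#4.
So cell 5 is A#4 B4 D#5 C#5 B4 A#4 C#5.

A#4 B4 D#5 C#5 B4 A#4 C#5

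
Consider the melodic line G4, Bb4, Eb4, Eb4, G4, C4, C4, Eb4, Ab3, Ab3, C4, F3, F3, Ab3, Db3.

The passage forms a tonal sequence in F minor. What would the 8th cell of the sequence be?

With a 3-note motive the entries are G4, Eb4, C4, Ab3, F3, each down a 3rd from the previous.
Extending down a 3rd: Db3 → Bb2 → G2.
So cell 8 is G2 Bb2 Eb2.

G2 Bb2 Eb2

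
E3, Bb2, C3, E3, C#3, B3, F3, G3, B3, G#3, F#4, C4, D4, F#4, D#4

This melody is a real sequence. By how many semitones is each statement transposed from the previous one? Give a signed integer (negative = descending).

7

The 5-note cells begin on E3, B3, F#4 — each up a 5th from the last.
E3 to B3 spans +7 semitones.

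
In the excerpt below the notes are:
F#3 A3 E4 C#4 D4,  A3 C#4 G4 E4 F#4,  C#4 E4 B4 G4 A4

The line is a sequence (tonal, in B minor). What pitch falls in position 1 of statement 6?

The unit is 5 notes. Position-1 pitches of the 3 shown cells: F#3, A3, C#4.
Carrying that up a 3rd forward: E4 → G4 → B4.

B4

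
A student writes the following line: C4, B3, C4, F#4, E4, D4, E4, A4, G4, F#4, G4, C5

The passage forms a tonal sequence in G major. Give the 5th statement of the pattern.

D5 C5 D5 G5

Taking 4-note groups, the heads are C4, E4, G4: the pattern moves up a 3rd.
Extending up a 3rd: B4 → D5.
Statement 5 starts on D5 and keeps the same diatonic contour: D5 C5 D5 G5.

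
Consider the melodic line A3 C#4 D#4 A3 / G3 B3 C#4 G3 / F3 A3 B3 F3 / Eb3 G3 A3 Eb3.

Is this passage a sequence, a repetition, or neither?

Each 4-note cell is the previous one transposed down a 2nd.

sequence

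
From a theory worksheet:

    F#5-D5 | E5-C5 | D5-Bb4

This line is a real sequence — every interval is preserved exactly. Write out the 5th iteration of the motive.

With a 2-note motive the entries are F#5, E5, D5, each down a 2nd from the previous.
Carrying on: C5 → Bb4.
Statement 5 starts on Bb4 and keeps the same exact contour: Bb4 Gb4.

Bb4 Gb4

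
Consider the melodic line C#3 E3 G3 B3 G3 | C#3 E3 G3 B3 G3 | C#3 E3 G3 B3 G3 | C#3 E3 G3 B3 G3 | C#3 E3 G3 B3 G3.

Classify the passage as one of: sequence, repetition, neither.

repetition

Each 5-note cell is identical (C#3 E3 G3 B3 G3), restated at the same pitch.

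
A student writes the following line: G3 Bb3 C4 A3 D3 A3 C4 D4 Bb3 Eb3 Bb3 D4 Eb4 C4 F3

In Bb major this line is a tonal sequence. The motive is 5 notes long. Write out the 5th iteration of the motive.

D4 F4 G4 Eb4 A3

Taking 5-note groups, the heads are G3, A3, Bb3: the pattern moves up a 2nd.
Extending up a 2nd: C4 → D4.
From D4 the diatonic shape gives D4 F4 G4 Eb4 A3.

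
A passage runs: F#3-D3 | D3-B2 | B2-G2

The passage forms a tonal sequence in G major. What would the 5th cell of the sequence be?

E2 C2

Taking 2-note groups, the heads are F#3, D3, B2: the pattern moves down a 3rd.
Extending down a 3rd: G2 → E2.
Statement 5 starts on E2 and keeps the same diatonic contour: E2 C2.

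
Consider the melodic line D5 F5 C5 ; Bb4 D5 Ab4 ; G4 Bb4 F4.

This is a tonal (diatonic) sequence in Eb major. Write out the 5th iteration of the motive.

Unit = 3 notes; the statements start on D5, Bb4, G4, moving down a 3rd each time.
Continuing the starts: Eb4 → C4.
From C4 the diatonic shape gives C4 Eb4 Bb3.

C4 Eb4 Bb3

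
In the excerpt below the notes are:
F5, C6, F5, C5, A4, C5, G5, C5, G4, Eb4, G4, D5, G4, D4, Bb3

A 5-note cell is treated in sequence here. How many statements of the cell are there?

15 notes in groups of 5 gives 15/5 = 3 statements.
Starts: F5, C5, G4 — each down a 4th.

3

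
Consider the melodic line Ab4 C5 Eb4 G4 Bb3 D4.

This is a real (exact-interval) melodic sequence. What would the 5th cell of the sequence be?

With a 2-note motive the entries are Ab4, Eb4, Bb3, each down a 4th from the previous.
Carrying on: F3 → C3.
Statement 5 starts on C3 and keeps the same exact contour: C3 E3.

C3 E3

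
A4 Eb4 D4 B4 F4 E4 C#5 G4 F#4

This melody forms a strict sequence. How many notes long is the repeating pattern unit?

3

Try groups of 3 (3 cells in 9 notes):
A4 Eb4 D4 | B4 F4 E4 | C#5 G4 F#4
That's a consistent up a 2nd shift per cell, and no other grouping gives one.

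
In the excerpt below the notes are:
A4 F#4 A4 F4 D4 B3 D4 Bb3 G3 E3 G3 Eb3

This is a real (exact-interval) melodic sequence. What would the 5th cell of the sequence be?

The 4-note cells begin on A4, D4, G3 — each down a 5th from the last.
Extending down a 5th: C3 → F2.
From F2 the exact shape gives F2 D2 F2 Db2.

F2 D2 F2 Db2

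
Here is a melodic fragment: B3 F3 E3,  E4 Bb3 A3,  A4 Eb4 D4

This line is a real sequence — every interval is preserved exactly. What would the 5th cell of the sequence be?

Taking 3-note groups, the heads are B3, E4, A4: the pattern moves up a 4th.
Extending up a 4th: D5 → G5.
From G5 the exact shape gives G5 Db5 C5.

G5 Db5 C5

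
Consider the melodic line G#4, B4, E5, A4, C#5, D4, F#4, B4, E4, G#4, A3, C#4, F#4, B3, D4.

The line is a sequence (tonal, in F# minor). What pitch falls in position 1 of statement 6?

With 5-note cells, note 1 of each statement runs G#4, D4, A3.
Carrying that down a 4th forward: E3 → B2 → F#2.

F#2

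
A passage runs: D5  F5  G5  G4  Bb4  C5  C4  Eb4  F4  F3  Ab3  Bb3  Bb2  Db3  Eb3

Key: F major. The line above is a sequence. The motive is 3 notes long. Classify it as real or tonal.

Each cell has the same semitone pattern (3, 2) — intervals are preserved exactly.
And Eb4 lies outside F major, so the sequence is real rather than tonal.

real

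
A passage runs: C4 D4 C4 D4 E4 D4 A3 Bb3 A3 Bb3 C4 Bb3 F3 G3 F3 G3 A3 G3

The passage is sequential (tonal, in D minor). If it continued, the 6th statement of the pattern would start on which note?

G2

The 6-note cells begin on C4, A3, F3 — each down a 3rd from the last.
Continuing: D3 → Bb2 → G2. Statement 6 starts on G2.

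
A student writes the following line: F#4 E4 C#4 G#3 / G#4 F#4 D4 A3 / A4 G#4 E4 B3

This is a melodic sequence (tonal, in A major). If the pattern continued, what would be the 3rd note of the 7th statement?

Grouping in 4s, the 3rd note of each cell is C#4, D4, E4.
Carrying that up a 2nd forward: F#4 → G#4 → A4 → B4.

B4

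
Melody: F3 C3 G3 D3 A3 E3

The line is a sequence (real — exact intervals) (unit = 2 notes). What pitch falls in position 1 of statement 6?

The unit is 2 notes. Position-1 pitches of the 3 shown cells: F3, G3, A3.
Each moves up a 2nd. Continuing: B3 → C#4 → D#4.

D#4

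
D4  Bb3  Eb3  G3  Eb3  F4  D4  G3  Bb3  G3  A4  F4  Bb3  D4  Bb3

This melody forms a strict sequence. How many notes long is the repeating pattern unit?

There are 15 notes; a 5-note unit gives 3 cells:
D4 Bb3 Eb3 G3 Eb3 | F4 D4 G3 Bb3 G3 | A4 F4 Bb3 D4 Bb3
That's a consistent up a 3rd shift per cell, and no other grouping gives one.

5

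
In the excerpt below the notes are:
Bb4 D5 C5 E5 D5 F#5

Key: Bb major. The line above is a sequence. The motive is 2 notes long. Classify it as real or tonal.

Each cell has the same semitone pattern (4,) — intervals are preserved exactly.
And E5 lies outside Bb major, so the sequence is real rather than tonal.

real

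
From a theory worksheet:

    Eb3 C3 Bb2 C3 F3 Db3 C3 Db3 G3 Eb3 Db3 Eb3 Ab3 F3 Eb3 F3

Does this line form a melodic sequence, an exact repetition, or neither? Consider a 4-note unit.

Each 4-note cell is the previous one transposed up a 2nd.

sequence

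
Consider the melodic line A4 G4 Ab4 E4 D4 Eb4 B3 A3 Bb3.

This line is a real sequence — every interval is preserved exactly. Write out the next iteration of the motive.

Unit = 3 notes; the statements start on A4, E4, B3, moving down a 4th each time.
So cell 4 is F#3 E3 F3.

F#3 E3 F3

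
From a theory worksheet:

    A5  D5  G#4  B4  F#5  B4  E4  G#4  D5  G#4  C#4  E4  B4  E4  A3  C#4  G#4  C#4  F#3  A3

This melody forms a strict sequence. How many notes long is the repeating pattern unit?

Try groups of 4 (5 cells in 20 notes):
A5 D5 G#4 B4 | F#5 B4 E4 G#4 | D5 G#4 C#4 E4 | B4 E4 A3 C#4 | G#4 C#4 F#3 A3
Each cell is the previous one down a 3rd — so the unit is 4 notes.

4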